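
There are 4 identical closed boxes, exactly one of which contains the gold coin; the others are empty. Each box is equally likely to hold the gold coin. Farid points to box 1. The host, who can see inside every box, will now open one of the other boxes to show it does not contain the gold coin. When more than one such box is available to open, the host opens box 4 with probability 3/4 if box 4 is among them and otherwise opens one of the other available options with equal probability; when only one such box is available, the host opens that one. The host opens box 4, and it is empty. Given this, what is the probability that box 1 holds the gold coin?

1/3

Condition on the true location of the gold coin.
If it is in any of boxes 1, 2, and 3 (prior 1/4 each): box 4 is available, opened with probability 3/4; weight (1/4)·(3/4) = 3/16 each.
If it is in box 4 (prior 1/4): the host opened box 4, so this case is ruled out; weight (1/4)·0 = 0.
The weights sum to 9/16.
So P(the gold coin in box 1 | the host opened box 4) = (3/16) / (9/16) = 1/3.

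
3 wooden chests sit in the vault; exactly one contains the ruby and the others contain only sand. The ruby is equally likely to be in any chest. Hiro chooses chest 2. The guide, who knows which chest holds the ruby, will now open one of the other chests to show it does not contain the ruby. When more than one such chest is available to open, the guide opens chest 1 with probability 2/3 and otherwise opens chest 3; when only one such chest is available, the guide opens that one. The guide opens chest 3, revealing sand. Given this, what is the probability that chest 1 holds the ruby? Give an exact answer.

3/4

Apply Bayes' rule, conditioning on where the ruby actually is.
If it is in chest 1 (prior 1/3): only chest 3 is available, probability 1; weight (1/3)·1 = 1/3.
If it is in chest 2 (prior 1/3): chest 1 is available but not opened, probability 1/3; weight (1/3)·(1/3) = 1/9.
If it is in chest 3 (prior 1/3): the guide opened chest 3, so this case is ruled out; weight (1/3)·0 = 0.
The weights sum to 4/9.
So P(the ruby in chest 1 | the guide opened chest 3) = (1/3) / (4/9) = 3/4.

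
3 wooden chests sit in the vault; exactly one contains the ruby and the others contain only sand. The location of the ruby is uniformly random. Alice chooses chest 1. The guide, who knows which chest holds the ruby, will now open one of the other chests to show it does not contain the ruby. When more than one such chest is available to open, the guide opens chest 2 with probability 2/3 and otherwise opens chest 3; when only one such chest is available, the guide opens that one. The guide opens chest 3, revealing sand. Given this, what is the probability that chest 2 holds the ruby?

3/4

Apply Bayes' rule, conditioning on where the ruby actually is.
If it is in chest 1 (prior 1/3): chest 2 is available but not opened, probability 1/3; weight (1/3)·(1/3) = 1/9.
If it is in chest 2 (prior 1/3): only chest 3 is available, probability 1; weight (1/3)·1 = 1/3.
If it is in chest 3 (prior 1/3): the guide opened chest 3, so this case is ruled out; weight (1/3)·0 = 0.
The weights sum to 4/9.
So P(the ruby in chest 2 | the guide opened chest 3) = (1/3) / (4/9) = 3/4.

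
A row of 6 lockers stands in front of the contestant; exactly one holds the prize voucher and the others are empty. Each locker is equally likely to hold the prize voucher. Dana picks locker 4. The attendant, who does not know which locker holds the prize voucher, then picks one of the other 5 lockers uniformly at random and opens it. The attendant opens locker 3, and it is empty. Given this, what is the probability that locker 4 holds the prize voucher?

1/5

Because the attendant chose which locker to open without knowing where the prize voucher is, the choice is independent of the prize location. Learning that locker 3 does not hold the prize voucher simply rules out that one location and leaves the remaining 5 lockers still equally likely by symmetry.
So P(the prize voucher in locker 4) = 1/5.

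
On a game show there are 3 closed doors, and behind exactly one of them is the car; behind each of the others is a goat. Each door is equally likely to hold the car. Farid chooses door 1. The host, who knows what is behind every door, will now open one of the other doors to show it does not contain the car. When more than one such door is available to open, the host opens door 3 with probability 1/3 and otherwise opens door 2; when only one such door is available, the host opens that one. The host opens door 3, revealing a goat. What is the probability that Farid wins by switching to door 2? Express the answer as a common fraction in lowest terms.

Apply Bayes' rule, conditioning on where the car actually is.
If it is behind door 1 (prior 1/3): door 3 is available, opened with probability 1/3; weight (1/3)·(1/3) = 1/9.
If it is behind door 2 (prior 1/3): only door 3 is available, probability 1; weight (1/3)·1 = 1/3.
If it is behind door 3 (prior 1/3): the host opened door 3, so this case is ruled out; weight (1/3)·0 = 0.
The weights sum to 4/9.
So P(the car behind door 2 | the host opened door 3) = (1/3) / (4/9) = 3/4.

3/4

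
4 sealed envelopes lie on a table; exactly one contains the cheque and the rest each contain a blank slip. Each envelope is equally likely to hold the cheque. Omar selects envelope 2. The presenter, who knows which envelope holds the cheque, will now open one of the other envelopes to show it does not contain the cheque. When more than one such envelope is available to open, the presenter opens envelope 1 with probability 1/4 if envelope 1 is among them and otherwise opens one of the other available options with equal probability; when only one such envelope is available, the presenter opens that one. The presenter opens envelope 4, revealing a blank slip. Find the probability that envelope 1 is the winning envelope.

4/13

Apply Bayes' rule, conditioning on where the cheque actually is.
If it is in envelope 1 (prior 1/4): envelope 1 holds the prize so is unavailable; the presenter chooses uniformly among the 2 others, probability 1/2; weight (1/4)·(1/2) = 1/8.
If it is in envelope 2 (prior 1/4): envelope 1 is available but not opened; envelope 4 gets probability (1 − 1/4)/2 = 3/8; weight (1/4)·(3/8) = 3/32.
If it is in envelope 3 (prior 1/4): envelope 1 is available but not opened, probability 3/4; weight (1/4)·(3/4) = 3/16.
If it is in envelope 4 (prior 1/4): the presenter opened envelope 4, so this case is ruled out; weight (1/4)·0 = 0.
The weights sum to 13/32.
So P(the cheque in envelope 1 | the presenter opened envelope 4) = (1/8) / (13/32) = 4/13.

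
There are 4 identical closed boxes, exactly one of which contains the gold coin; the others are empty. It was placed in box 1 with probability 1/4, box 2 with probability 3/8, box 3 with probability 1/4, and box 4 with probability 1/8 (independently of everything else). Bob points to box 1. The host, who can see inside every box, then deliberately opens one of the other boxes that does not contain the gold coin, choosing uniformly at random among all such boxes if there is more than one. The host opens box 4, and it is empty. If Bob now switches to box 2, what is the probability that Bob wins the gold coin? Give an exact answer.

Condition on the true location of the gold coin.
If it is in box 1 (prior 1/4): the host has 3 equally likely choices, so probability 1/3; weight (1/4)·(1/3) = 1/12.
If it is in box 2 (prior 3/8): the host has 2 equally likely choices, so probability 1/2; weight (3/8)·(1/2) = 3/16.
If it is in box 3 (prior 1/4): the host has 2 equally likely choices, so probability 1/2; weight (1/4)·(1/2) = 1/8.
If it is in box 4 (prior 1/8): the host opened box 4, so this case is ruled out; weight (1/8)·0 = 0.
The weights sum to 19/48.
So P(the gold coin in box 2 | the host opened box 4) = (3/16) / (19/48) = 9/19.

9/19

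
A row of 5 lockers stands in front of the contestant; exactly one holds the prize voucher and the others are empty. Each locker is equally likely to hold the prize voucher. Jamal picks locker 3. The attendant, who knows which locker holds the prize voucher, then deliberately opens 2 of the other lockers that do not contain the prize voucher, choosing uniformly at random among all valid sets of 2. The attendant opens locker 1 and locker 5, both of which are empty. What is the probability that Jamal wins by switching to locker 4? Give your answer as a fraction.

2/5

Consider each possible location of the prize voucher in turn.
If it is in either of lockers 1 and 5 (prior 1/5 each): that locker was opened and seen not to hold the prize — ruled out; weight (1/5)·0 = 0 each.
If it is in either of lockers 2 and 4 (prior 1/5 each): the attendant has 3 equally likely choices, so probability 1/3; weight (1/5)·(1/3) = 1/15 each.
If it is in locker 3 (prior 1/5): the attendant has 6 equally likely choices, so probability 1/6; weight (1/5)·(1/6) = 1/30.
The weights sum to 1/6.
So P(the prize voucher in locker 4 | the attendant opened locker 1 and locker 5) = (1/15) / (1/6) = 2/5.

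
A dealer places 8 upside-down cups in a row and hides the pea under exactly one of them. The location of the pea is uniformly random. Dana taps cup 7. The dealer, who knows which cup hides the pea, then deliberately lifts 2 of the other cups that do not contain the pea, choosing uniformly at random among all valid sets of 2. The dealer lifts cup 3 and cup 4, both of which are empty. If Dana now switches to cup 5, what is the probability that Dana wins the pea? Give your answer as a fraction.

Apply Bayes' rule, conditioning on where the pea actually is.
If it is under any of cups 1, 2, 5, 6, and 8 (prior 1/8 each): the dealer has 15 equally likely choices, so probability 1/15; weight (1/8)·(1/15) = 1/120 each.
If it is under either of cups 3 and 4 (prior 1/8 each): that cup was opened and seen not to hold the prize — ruled out; weight (1/8)·0 = 0 each.
If it is under cup 7 (prior 1/8): the dealer has 21 equally likely choices, so probability 1/21; weight (1/8)·(1/21) = 1/168.
The weights sum to 1/21.
So P(the pea under cup 5 | the dealer opened cup 3 and cup 4) = (1/120) / (1/21) = 7/40.

7/40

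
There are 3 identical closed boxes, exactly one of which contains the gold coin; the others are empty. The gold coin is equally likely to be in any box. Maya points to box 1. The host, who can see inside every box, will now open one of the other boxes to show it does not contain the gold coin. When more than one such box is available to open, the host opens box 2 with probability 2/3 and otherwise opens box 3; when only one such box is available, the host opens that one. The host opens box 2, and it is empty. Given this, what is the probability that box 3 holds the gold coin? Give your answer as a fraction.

3/5

Condition on the true location of the gold coin.
If it is in box 1 (prior 1/3): box 2 is available, opened with probability 2/3; weight (1/3)·(2/3) = 2/9.
If it is in box 2 (prior 1/3): the host opened box 2, so this case is ruled out; weight (1/3)·0 = 0.
If it is in box 3 (prior 1/3): only box 2 is available, probability 1; weight (1/3)·1 = 1/3.
The weights sum to 5/9.
So P(the gold coin in box 3 | the host opened box 2) = (1/3) / (5/9) = 3/5.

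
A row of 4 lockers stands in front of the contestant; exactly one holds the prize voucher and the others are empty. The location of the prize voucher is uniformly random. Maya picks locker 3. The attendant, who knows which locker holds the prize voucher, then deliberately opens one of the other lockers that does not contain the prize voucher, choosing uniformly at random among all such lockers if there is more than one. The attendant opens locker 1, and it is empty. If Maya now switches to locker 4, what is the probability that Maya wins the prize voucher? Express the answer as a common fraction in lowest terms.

Condition on the true location of the prize voucher.
If it is in locker 1 (prior 1/4): the attendant opened locker 1, so this case is ruled out; weight (1/4)·0 = 0.
If it is in either of lockers 2 and 4 (prior 1/4 each): the attendant has 2 equally likely choices, so probability 1/2; weight (1/4)·(1/2) = 1/8 each.
If it is in locker 3 (prior 1/4): the attendant has 3 equally likely choices, so probability 1/3; weight (1/4)·(1/3) = 1/12.
The weights sum to 1/3.
So P(the prize voucher in locker 4 | the attendant opened locker 1) = (1/8) / (1/3) = 3/8.

3/8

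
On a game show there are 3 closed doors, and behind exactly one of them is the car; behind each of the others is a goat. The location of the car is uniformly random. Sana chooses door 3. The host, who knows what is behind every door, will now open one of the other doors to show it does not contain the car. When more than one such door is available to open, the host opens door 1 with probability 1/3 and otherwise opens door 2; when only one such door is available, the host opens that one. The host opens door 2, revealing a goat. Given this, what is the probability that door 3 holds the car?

Apply Bayes' rule, conditioning on where the car actually is.
If it is behind door 1 (prior 1/3): only door 2 is available, probability 1; weight (1/3)·1 = 1/3.
If it is behind door 2 (prior 1/3): the host opened door 2, so this case is ruled out; weight (1/3)·0 = 0.
If it is behind door 3 (prior 1/3): door 1 is available but not opened, probability 2/3; weight (1/3)·(2/3) = 2/9.
The weights sum to 5/9.
So P(the car behind door 3 | the host opened door 2) = (2/9) / (5/9) = 2/5.

2/5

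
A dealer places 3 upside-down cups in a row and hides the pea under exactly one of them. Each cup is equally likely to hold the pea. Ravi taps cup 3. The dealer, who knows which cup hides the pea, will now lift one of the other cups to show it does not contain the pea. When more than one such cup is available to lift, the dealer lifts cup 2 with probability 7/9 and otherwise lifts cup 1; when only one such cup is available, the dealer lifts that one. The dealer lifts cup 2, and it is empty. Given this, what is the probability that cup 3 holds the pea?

Consider each possible location of the pea in turn.
If it is under cup 1 (prior 1/3): only cup 2 is available, probability 1; weight (1/3)·1 = 1/3.
If it is under cup 2 (prior 1/3): the dealer opened cup 2, so this case is ruled out; weight (1/3)·0 = 0.
If it is under cup 3 (prior 1/3): cup 2 is available, opened with probability 7/9; weight (1/3)·(7/9) = 7/27.
The weights sum to 16/27.
So P(the pea under cup 3 | the dealer opened cup 2) = (7/27) / (16/27) = 7/16.

7/16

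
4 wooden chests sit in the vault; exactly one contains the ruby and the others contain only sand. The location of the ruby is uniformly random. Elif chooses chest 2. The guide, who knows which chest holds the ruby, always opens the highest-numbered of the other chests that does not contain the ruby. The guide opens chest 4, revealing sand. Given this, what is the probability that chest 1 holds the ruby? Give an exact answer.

Condition on the true location of the ruby.
If it is in any of chests 1, 2, and 3 (prior 1/4 each): chest 4 is the highest-numbered option available, probability 1; weight (1/4)·1 = 1/4 each.
If it is in chest 4 (prior 1/4): the guide opened chest 4, so this case is ruled out; weight (1/4)·0 = 0.
The weights sum to 3/4.
So P(the ruby in chest 1 | the guide opened chest 4) = (1/4) / (3/4) = 1/3.

1/3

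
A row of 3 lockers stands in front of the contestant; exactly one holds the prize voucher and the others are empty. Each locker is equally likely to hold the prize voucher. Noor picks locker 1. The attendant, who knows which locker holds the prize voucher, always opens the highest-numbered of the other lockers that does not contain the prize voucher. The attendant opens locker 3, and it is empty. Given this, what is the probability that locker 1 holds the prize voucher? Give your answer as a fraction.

Condition on the true location of the prize voucher.
If it is in either of lockers 1 and 2 (prior 1/3 each): locker 3 is the highest-numbered option available, probability 1; weight (1/3)·1 = 1/3 each.
If it is in locker 3 (prior 1/3): the attendant opened locker 3, so this case is ruled out; weight (1/3)·0 = 0.
The weights sum to 2/3.
So P(the prize voucher in locker 1 | the attendant opened locker 3) = (1/3) / (2/3) = 1/2.

1/2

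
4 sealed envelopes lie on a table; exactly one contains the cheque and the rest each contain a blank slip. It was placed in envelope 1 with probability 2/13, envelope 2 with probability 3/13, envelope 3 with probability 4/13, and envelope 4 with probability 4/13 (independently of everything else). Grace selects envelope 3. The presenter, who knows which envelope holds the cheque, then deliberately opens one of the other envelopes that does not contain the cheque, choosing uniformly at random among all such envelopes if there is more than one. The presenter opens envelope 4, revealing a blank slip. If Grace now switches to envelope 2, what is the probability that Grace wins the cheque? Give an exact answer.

Condition on the true location of the cheque.
If it is in envelope 1 (prior 2/13): the presenter has 2 equally likely choices, so probability 1/2; weight (2/13)·(1/2) = 1/13.
If it is in envelope 2 (prior 3/13): the presenter has 2 equally likely choices, so probability 1/2; weight (3/13)·(1/2) = 3/26.
If it is in envelope 3 (prior 4/13): the presenter has 3 equally likely choices, so probability 1/3; weight (4/13)·(1/3) = 4/39.
If it is in envelope 4 (prior 4/13): the presenter opened envelope 4, so this case is ruled out; weight (4/13)·0 = 0.
The weights sum to 23/78.
So P(the cheque in envelope 2 | the presenter opened envelope 4) = (3/26) / (23/78) = 9/23.

9/23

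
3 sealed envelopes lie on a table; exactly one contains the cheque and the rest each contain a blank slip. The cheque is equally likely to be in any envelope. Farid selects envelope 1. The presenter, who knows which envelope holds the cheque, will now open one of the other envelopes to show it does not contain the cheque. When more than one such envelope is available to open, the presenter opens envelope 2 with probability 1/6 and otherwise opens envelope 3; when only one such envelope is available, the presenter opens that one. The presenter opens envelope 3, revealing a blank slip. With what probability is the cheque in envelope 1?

Consider each possible location of the cheque in turn.
If it is in envelope 1 (prior 1/3): envelope 2 is available but not opened, probability 5/6; weight (1/3)·(5/6) = 5/18.
If it is in envelope 2 (prior 1/3): only envelope 3 is available, probability 1; weight (1/3)·1 = 1/3.
If it is in envelope 3 (prior 1/3): the presenter opened envelope 3, so this case is ruled out; weight (1/3)·0 = 0.
The weights sum to 11/18.
So P(the cheque in envelope 1 | the presenter opened envelope 3) = (5/18) / (11/18) = 5/11.

5/11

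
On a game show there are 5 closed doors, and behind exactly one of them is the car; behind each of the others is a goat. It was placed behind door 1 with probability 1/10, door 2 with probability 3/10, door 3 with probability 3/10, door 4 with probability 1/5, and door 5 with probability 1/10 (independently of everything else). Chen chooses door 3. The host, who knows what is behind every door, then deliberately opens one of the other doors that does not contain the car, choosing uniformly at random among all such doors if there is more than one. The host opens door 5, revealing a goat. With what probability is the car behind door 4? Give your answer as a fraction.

8/33

Condition on the true location of the car.
If it is behind door 1 (prior 1/10): the host has 3 equally likely choices, so probability 1/3; weight (1/10)·(1/3) = 1/30.
If it is behind door 2 (prior 3/10): the host has 3 equally likely choices, so probability 1/3; weight (3/10)·(1/3) = 1/10.
If it is behind door 3 (prior 3/10): the host has 4 equally likely choices, so probability 1/4; weight (3/10)·(1/4) = 3/40.
If it is behind door 4 (prior 1/5): the host has 3 equally likely choices, so probability 1/3; weight (1/5)·(1/3) = 1/15.
If it is behind door 5 (prior 1/10): the host opened door 5, so this case is ruled out; weight (1/10)·0 = 0.
The weights sum to 11/40.
So P(the car behind door 4 | the host opened door 5) = (1/15) / (11/40) = 8/33.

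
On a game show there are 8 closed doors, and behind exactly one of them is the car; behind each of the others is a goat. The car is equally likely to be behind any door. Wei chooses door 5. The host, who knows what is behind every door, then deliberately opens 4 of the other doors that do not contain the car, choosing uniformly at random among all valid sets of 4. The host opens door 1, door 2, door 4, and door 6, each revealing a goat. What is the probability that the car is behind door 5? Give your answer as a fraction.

Condition on the true location of the car.
If it is behind any of doors 1, 2, 4, and 6 (prior 1/8 each): that door was opened and seen not to hold the prize — ruled out; weight (1/8)·0 = 0 each.
If it is behind any of doors 3, 7, and 8 (prior 1/8 each): the host has 15 equally likely choices, so probability 1/15; weight (1/8)·(1/15) = 1/120 each.
If it is behind door 5 (prior 1/8): the host has 35 equally likely choices, so probability 1/35; weight (1/8)·(1/35) = 1/280.
The weights sum to 1/35.
So P(the car behind door 5 | the host opened door 1, door 2, door 4, and door 6) = (1/280) / (1/35) = 1/8.

1/8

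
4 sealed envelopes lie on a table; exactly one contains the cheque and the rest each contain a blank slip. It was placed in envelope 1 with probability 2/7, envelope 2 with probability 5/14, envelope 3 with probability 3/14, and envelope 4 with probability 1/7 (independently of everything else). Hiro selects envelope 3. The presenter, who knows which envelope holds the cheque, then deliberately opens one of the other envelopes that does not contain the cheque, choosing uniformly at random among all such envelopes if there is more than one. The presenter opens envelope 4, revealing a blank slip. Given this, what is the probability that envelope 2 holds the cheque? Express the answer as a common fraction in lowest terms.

Condition on the true location of the cheque.
If it is in envelope 1 (prior 2/7): the presenter has 2 equally likely choices, so probability 1/2; weight (2/7)·(1/2) = 1/7.
If it is in envelope 2 (prior 5/14): the presenter has 2 equally likely choices, so probability 1/2; weight (5/14)·(1/2) = 5/28.
If it is in envelope 3 (prior 3/14): the presenter has 3 equally likely choices, so probability 1/3; weight (3/14)·(1/3) = 1/14.
If it is in envelope 4 (prior 1/7): the presenter opened envelope 4, so this case is ruled out; weight (1/7)·0 = 0.
The weights sum to 11/28.
So P(the cheque in envelope 2 | the presenter opened envelope 4) = (5/28) / (11/28) = 5/11.

5/11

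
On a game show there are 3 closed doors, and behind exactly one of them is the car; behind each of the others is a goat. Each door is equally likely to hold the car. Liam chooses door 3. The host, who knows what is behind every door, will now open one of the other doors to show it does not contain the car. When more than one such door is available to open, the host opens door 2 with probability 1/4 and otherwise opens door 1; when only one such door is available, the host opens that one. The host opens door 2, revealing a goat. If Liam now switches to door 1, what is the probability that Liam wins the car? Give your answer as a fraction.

4/5

Consider each possible location of the car in turn.
If it is behind door 1 (prior 1/3): only door 2 is available, probability 1; weight (1/3)·1 = 1/3.
If it is behind door 2 (prior 1/3): the host opened door 2, so this case is ruled out; weight (1/3)·0 = 0.
If it is behind door 3 (prior 1/3): door 2 is available, opened with probability 1/4; weight (1/3)·(1/4) = 1/12.
The weights sum to 5/12.
So P(the car behind door 1 | the host opened door 2) = (1/3) / (5/12) = 4/5.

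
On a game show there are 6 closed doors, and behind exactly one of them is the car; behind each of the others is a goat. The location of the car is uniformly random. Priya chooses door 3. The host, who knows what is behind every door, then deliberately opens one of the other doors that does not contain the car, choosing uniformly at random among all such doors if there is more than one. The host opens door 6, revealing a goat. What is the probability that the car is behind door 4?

Apply Bayes' rule, conditioning on where the car actually is.
If it is behind any of doors 1, 2, 4, and 5 (prior 1/6 each): the host has 4 equally likely choices, so probability 1/4; weight (1/6)·(1/4) = 1/24 each.
If it is behind door 3 (prior 1/6): the host has 5 equally likely choices, so probability 1/5; weight (1/6)·(1/5) = 1/30.
If it is behind door 6 (prior 1/6): the host opened door 6, so this case is ruled out; weight (1/6)·0 = 0.
The weights sum to 1/5.
So P(the car behind door 4 | the host opened door 6) = (1/24) / (1/5) = 5/24.

5/24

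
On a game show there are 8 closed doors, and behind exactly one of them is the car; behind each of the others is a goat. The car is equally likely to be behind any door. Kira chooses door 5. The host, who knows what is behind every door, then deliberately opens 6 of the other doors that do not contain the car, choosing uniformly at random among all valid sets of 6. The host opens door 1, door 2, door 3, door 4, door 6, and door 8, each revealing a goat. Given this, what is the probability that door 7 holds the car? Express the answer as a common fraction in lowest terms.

Condition on the true location of the car.
If it is behind any of doors 1, 2, 3, 4, 6, and 8 (prior 1/8 each): that door was opened and seen not to hold the prize — ruled out; weight (1/8)·0 = 0 each.
If it is behind door 5 (prior 1/8): the host has 7 equally likely choices, so probability 1/7; weight (1/8)·(1/7) = 1/56.
If it is behind door 7 (prior 1/8): the host has no choice, probability 1; weight (1/8)·1 = 1/8.
The weights sum to 1/7.
So P(the car behind door 7 | the host opened door 1, door 2, door 3, door 4, door 6, and door 8) = (1/8) / (1/7) = 7/8.

7/8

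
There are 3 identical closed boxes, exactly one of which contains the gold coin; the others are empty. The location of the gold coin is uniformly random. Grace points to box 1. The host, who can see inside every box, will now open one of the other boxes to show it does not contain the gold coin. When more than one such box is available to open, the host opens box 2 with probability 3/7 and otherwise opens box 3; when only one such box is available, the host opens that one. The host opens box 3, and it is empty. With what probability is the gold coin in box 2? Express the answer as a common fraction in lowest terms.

7/11

Condition on the true location of the gold coin.
If it is in box 1 (prior 1/3): box 2 is available but not opened, probability 4/7; weight (1/3)·(4/7) = 4/21.
If it is in box 2 (prior 1/3): only box 3 is available, probability 1; weight (1/3)·1 = 1/3.
If it is in box 3 (prior 1/3): the host opened box 3, so this case is ruled out; weight (1/3)·0 = 0.
The weights sum to 11/21.
So P(the gold coin in box 2 | the host opened box 3) = (1/3) / (11/21) = 7/11.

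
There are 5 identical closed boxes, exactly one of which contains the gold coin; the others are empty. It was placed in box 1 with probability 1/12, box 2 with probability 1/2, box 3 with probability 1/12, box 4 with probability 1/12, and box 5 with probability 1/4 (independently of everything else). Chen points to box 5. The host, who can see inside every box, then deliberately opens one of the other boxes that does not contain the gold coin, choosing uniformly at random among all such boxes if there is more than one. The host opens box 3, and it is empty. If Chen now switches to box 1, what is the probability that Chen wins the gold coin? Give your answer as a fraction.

Consider each possible location of the gold coin in turn.
If it is in either of boxes 1 and 4 (prior 1/12 each): the host has 3 equally likely choices, so probability 1/3; weight (1/12)·(1/3) = 1/36 each.
If it is in box 2 (prior 1/2): the host has 3 equally likely choices, so probability 1/3; weight (1/2)·(1/3) = 1/6.
If it is in box 3 (prior 1/12): the host opened box 3, so this case is ruled out; weight (1/12)·0 = 0.
If it is in box 5 (prior 1/4): the host has 4 equally likely choices, so probability 1/4; weight (1/4)·(1/4) = 1/16.
The weights sum to 41/144.
So P(the gold coin in box 1 | the host opened box 3) = (1/36) / (41/144) = 4/41.

4/41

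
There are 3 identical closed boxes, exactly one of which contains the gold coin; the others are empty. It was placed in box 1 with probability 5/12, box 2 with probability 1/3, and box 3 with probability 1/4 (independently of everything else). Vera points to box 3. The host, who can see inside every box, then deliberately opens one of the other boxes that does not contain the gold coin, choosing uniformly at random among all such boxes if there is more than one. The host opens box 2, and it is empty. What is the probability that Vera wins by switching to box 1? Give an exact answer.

Consider each possible location of the gold coin in turn.
If it is in box 1 (prior 5/12): the host has no choice, probability 1; weight (5/12)·1 = 5/12.
If it is in box 2 (prior 1/3): the host opened box 2, so this case is ruled out; weight (1/3)·0 = 0.
If it is in box 3 (prior 1/4): the host has 2 equally likely choices, so probability 1/2; weight (1/4)·(1/2) = 1/8.
The weights sum to 13/24.
So P(the gold coin in box 1 | the host opened box 2) = (5/12) / (13/24) = 10/13.

10/13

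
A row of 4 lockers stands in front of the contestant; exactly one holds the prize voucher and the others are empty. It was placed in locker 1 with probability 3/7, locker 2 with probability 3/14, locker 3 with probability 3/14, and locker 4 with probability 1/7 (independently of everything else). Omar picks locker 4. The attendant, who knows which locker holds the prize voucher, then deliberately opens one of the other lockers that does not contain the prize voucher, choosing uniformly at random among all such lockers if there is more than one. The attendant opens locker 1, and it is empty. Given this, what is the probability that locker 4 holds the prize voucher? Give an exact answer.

Consider each possible location of the prize voucher in turn.
If it is in locker 1 (prior 3/7): the attendant opened locker 1, so this case is ruled out; weight (3/7)·0 = 0.
If it is in either of lockers 2 and 3 (prior 3/14 each): the attendant has 2 equally likely choices, so probability 1/2; weight (3/14)·(1/2) = 3/28 each.
If it is in locker 4 (prior 1/7): the attendant has 3 equally likely choices, so probability 1/3; weight (1/7)·(1/3) = 1/21.
The weights sum to 11/42.
So P(the prize voucher in locker 4 | the attendant opened locker 1) = (1/21) / (11/42) = 2/11.

2/11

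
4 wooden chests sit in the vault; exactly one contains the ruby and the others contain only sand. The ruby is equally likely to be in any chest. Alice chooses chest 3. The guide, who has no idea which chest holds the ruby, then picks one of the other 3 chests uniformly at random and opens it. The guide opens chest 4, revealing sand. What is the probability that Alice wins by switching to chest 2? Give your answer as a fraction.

Apply Bayes' rule, conditioning on where the ruby actually is.
If it is in any of chests 1, 2, and 3 (prior 1/4 each): the guide picks chest 4 with probability 1/3 regardless, and it is not the prize; weight (1/4)·(1/3) = 1/12 each.
If it is in chest 4 (prior 1/4): the guide opened chest 4, so this case is ruled out; weight (1/4)·0 = 0.
The weights sum to 1/4.
So P(the ruby in chest 2 | the guide opened chest 4) = (1/12) / (1/4) = 1/3.

1/3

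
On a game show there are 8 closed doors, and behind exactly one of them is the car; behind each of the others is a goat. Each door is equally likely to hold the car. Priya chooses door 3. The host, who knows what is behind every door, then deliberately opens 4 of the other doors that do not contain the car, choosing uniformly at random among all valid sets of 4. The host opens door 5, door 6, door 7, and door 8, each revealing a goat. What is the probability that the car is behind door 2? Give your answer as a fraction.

Apply Bayes' rule, conditioning on where the car actually is.
If it is behind any of doors 1, 2, and 4 (prior 1/8 each): the host has 15 equally likely choices, so probability 1/15; weight (1/8)·(1/15) = 1/120 each.
If it is behind door 3 (prior 1/8): the host has 35 equally likely choices, so probability 1/35; weight (1/8)·(1/35) = 1/280.
If it is behind any of doors 5, 6, 7, and 8 (prior 1/8 each): that door was opened and seen not to hold the prize — ruled out; weight (1/8)·0 = 0 each.
The weights sum to 1/35.
So P(the car behind door 2 | the host opened door 5, door 6, door 7, and door 8) = (1/120) / (1/35) = 7/24.

7/24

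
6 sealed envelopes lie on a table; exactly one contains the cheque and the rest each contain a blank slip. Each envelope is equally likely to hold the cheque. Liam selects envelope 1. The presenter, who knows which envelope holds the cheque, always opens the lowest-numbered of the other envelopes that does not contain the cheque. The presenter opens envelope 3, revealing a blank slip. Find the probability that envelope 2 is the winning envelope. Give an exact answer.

1

Apply Bayes' rule, conditioning on where the cheque actually is.
If it is in any of envelopes 1, 4, 5, and 6 (prior 1/6 each): the presenter would have opened envelope 2 instead, probability 0; weight (1/6)·0 = 0 each.
If it is in envelope 2 (prior 1/6): envelope 3 is the lowest-numbered option available, probability 1; weight (1/6)·1 = 1/6.
If it is in envelope 3 (prior 1/6): the presenter opened envelope 3, so this case is ruled out; weight (1/6)·0 = 0.
The weights sum to 1/6.
So P(the cheque in envelope 2 | the presenter opened envelope 3) = (1/6) / (1/6) = 1.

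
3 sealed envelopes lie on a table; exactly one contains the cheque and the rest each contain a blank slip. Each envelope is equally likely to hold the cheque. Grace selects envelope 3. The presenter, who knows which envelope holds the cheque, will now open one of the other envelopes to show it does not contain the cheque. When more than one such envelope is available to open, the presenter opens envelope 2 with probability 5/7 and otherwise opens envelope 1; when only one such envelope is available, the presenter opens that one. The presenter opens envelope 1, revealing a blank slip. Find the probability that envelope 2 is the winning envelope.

7/9

Consider each possible location of the cheque in turn.
If it is in envelope 1 (prior 1/3): the presenter opened envelope 1, so this case is ruled out; weight (1/3)·0 = 0.
If it is in envelope 2 (prior 1/3): only envelope 1 is available, probability 1; weight (1/3)·1 = 1/3.
If it is in envelope 3 (prior 1/3): envelope 2 is available but not opened, probability 2/7; weight (1/3)·(2/7) = 2/21.
The weights sum to 3/7.
So P(the cheque in envelope 2 | the presenter opened envelope 1) = (1/3) / (3/7) = 7/9.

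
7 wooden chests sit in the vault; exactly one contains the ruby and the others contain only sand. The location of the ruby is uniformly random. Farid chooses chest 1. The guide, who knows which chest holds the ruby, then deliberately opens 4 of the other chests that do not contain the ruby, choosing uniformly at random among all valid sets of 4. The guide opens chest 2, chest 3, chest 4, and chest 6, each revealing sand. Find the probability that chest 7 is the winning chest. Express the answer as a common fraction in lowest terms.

3/7

Consider each possible location of the ruby in turn.
If it is in chest 1 (prior 1/7): the guide has 15 equally likely choices, so probability 1/15; weight (1/7)·(1/15) = 1/105.
If it is in any of chests 2, 3, 4, and 6 (prior 1/7 each): that chest was opened and seen not to hold the prize — ruled out; weight (1/7)·0 = 0 each.
If it is in either of chests 5 and 7 (prior 1/7 each): the guide has 5 equally likely choices, so probability 1/5; weight (1/7)·(1/5) = 1/35 each.
The weights sum to 1/15.
So P(the ruby in chest 7 | the guide opened chest 2, chest 3, chest 4, and chest 6) = (1/35) / (1/15) = 3/7.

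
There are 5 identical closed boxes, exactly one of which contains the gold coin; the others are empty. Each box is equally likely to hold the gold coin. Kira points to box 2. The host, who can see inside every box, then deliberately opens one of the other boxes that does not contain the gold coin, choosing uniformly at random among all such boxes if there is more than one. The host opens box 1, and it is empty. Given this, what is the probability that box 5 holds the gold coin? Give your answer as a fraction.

Consider each possible location of the gold coin in turn.
If it is in box 1 (prior 1/5): the host opened box 1, so this case is ruled out; weight (1/5)·0 = 0.
If it is in box 2 (prior 1/5): the host has 4 equally likely choices, so probability 1/4; weight (1/5)·(1/4) = 1/20.
If it is in any of boxes 3, 4, and 5 (prior 1/5 each): the host has 3 equally likely choices, so probability 1/3; weight (1/5)·(1/3) = 1/15 each.
The weights sum to 1/4.
So P(the gold coin in box 5 | the host opened box 1) = (1/15) / (1/4) = 4/15.

4/15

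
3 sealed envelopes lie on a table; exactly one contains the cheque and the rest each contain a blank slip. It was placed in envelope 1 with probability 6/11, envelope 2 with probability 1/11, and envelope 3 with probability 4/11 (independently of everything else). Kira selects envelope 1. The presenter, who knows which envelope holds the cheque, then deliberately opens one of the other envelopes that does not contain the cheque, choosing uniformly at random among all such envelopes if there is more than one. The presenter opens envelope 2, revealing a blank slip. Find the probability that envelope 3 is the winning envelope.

4/7

Apply Bayes' rule, conditioning on where the cheque actually is.
If it is in envelope 1 (prior 6/11): the presenter has 2 equally likely choices, so probability 1/2; weight (6/11)·(1/2) = 3/11.
If it is in envelope 2 (prior 1/11): the presenter opened envelope 2, so this case is ruled out; weight (1/11)·0 = 0.
If it is in envelope 3 (prior 4/11): the presenter has no choice, probability 1; weight (4/11)·1 = 4/11.
The weights sum to 7/11.
So P(the cheque in envelope 3 | the presenter opened envelope 2) = (4/11) / (7/11) = 4/7.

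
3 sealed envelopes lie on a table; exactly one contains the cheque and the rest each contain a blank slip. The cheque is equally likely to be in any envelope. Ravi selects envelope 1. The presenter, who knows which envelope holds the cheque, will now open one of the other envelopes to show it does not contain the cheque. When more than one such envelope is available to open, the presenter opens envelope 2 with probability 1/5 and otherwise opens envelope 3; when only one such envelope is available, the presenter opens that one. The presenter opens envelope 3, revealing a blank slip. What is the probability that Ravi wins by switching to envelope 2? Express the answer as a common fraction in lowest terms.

5/9

Apply Bayes' rule, conditioning on where the cheque actually is.
If it is in envelope 1 (prior 1/3): envelope 2 is available but not opened, probability 4/5; weight (1/3)·(4/5) = 4/15.
If it is in envelope 2 (prior 1/3): only envelope 3 is available, probability 1; weight (1/3)·1 = 1/3.
If it is in envelope 3 (prior 1/3): the presenter opened envelope 3, so this case is ruled out; weight (1/3)·0 = 0.
The weights sum to 3/5.
So P(the cheque in envelope 2 | the presenter opened envelope 3) = (1/3) / (3/5) = 5/9.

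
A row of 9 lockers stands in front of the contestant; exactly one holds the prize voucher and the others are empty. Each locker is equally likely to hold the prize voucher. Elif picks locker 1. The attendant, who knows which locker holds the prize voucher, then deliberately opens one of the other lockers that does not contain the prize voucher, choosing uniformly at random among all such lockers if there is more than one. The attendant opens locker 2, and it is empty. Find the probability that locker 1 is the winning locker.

Consider each possible location of the prize voucher in turn.
If it is in locker 1 (prior 1/9): the attendant has 8 equally likely choices, so probability 1/8; weight (1/9)·(1/8) = 1/72.
If it is in locker 2 (prior 1/9): the attendant opened locker 2, so this case is ruled out; weight (1/9)·0 = 0.
If it is in any of lockers 3, 4, 5, 6, 7, 8, and 9 (prior 1/9 each): the attendant has 7 equally likely choices, so probability 1/7; weight (1/9)·(1/7) = 1/63 each.
The weights sum to 1/8.
So P(the prize voucher in locker 1 | the attendant opened locker 2) = (1/72) / (1/8) = 1/9.

1/9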